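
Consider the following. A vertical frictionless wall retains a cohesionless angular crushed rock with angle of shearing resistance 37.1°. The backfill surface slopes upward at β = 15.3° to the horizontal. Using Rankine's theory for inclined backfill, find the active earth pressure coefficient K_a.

K_a = cos β · (cos β − √(cos²β − cos²φ)) / (cos β + √(cos²β − cos²φ)).
cos β = 0.9646, cos φ = 0.7976, √(cos²β − cos²φ) = 0.5424.
K_a = 0.9646 × (0.9646 − 0.5424)/(0.9646 + 0.5424) = 0.2702.

0.270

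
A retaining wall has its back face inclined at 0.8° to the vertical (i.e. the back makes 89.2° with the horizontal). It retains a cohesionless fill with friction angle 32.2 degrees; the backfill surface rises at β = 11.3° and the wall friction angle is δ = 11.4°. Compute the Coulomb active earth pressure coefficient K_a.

K_a = sin²(α+φ) / [sin²α · sin(α−δ) · (1 + √{sin(φ+δ)sin(φ−β) / (sin(α−δ)sin(α+β))})²].
With α = 89.2°, φ = 32.2°, δ = 11.4°, β = 11.3°: K_a = 0.3287.

0.329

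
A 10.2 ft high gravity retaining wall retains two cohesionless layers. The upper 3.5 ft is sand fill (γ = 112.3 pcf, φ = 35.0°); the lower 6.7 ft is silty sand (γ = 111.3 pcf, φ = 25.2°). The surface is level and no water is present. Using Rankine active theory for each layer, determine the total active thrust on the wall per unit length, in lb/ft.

2250 lb/ft

K_a1 = tan²(45°−35.0°/2) = 0.2710; K_a2 = tan²(45°−25.2°/2) = 0.4027.
Layer 1: σ at base = K_a1 γ₁ h₁ = 106.5 psf; P₁ = ½×106.5×3.5 = 186.4.
Layer 2: σ_v at top = γ₁h₁ = 393.1; σ_h top = K_a2×393.1 = 158.3; σ_h base = K_a2×(393.1+111.3×6.7) = 458.6.
P₂ = ½(158.3+458.6)×6.7 = 2067. Total P_a = 186.4+2067 = 2253 lb/ft.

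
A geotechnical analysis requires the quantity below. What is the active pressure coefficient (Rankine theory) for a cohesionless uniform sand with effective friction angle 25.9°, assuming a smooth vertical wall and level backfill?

K_a = (1 − sin φ)/(1 + sin φ) = (1 − sin 25.9°)/(1 + sin 25.9°) = 0.3920.

0.392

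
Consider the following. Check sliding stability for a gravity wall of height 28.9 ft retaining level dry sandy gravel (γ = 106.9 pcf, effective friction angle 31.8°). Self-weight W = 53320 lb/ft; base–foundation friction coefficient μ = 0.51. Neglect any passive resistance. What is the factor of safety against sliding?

K_a = tan²(45° − 31.8°/2) = 0.3098.
P_a = ½K_aγH² = 0.5×0.3098×106.9×28.9² = 13830 lb/ft, acting at H/3 = 9.633 ft above the base.
FS_sliding = μW / P_a = 0.51×53320 / 13830 = 1.966.

1.97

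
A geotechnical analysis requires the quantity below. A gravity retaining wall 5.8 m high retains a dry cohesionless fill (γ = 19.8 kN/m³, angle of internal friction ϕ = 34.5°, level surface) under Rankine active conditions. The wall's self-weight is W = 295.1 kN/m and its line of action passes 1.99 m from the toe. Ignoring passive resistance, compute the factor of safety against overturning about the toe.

3.29

K_a = tan²(45° − 34.5°/2) = 0.2768.
P_a = ½K_aγH² = 0.5×0.2768×19.8×5.8² = 92.19 kN/m, acting at H/3 = 1.933 m above the base.
Overturning moment M_o = P_a × H/3 = 92.19 × 1.933 = 178.2.
Resisting moment M_r = W × 1.99 = 295.1 × 1.99 = 587.2.
FS_overturning = M_r/M_o = 587.2/178.2 = 3.295.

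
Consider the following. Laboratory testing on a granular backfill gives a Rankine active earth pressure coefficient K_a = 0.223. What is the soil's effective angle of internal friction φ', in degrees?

39.4°

K_a = tan²(45° − φ/2) ⇒ 45° − φ/2 = arctan(√0.223) = 25.28°.
φ = 2(45° − 25.28°) = 39.44°.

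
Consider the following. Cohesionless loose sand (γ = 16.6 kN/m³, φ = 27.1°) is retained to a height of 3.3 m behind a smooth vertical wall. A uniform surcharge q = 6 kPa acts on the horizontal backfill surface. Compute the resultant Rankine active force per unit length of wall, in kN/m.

41.2 kN/m

K_a = tan²(45° − φ/2) = 0.3741.
Soil triangle: ½ K_a γ H² = 0.5×0.3741×16.6×3.3² = 33.81 kN/m.
Surcharge rectangle: K_a q H = 0.3741×6×3.3 = 7.406 kN/m.
Total = 33.81 + 7.406 = 41.22 kN/m.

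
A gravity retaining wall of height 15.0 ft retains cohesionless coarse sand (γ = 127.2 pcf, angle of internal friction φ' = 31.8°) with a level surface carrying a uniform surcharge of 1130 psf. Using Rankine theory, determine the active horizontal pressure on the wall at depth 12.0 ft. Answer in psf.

823 psf

K_a = (1 − sin φ)/(1 + sin φ) = 0.3098.
σ_v = γz + q = 127.2 × 12.0 + 1130 = 2656 psf.
σ_h = K_a σ_v = 0.3098 × 2656 = 822.9 psf.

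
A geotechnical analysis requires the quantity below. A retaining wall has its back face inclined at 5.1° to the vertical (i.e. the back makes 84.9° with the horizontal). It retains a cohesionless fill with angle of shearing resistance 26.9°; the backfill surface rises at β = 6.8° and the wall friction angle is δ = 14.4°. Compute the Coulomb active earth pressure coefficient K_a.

0.415

K_a = sin²(α+φ) / [sin²α · sin(α−δ) · (1 + √{sin(φ+δ)sin(φ−β) / (sin(α−δ)sin(α+β))})²].
With α = 84.9°, φ = 26.9°, δ = 14.4°, β = 6.8°: K_a = 0.4149.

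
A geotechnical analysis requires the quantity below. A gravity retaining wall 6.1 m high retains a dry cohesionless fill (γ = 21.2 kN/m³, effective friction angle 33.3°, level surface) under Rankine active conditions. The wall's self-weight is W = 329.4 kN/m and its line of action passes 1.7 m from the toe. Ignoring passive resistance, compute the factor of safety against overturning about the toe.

K_a = tan²(45° − 33.3°/2) = 0.2911.
P_a = ½K_aγH² = 0.5×0.2911×21.2×6.1² = 114.8 kN/m, acting at H/3 = 2.033 m above the base.
Overturning moment M_o = P_a × H/3 = 114.8 × 2.033 = 233.5.
Resisting moment M_r = W × 1.7 = 329.4 × 1.7 = 560.0.
FS_overturning = M_r/M_o = 560.0/233.5 = 2.398.

2.40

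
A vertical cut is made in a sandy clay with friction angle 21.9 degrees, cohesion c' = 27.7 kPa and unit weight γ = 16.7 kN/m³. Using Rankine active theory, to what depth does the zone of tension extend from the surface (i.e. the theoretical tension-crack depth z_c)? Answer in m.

K_a = tan²(45° − 21.9°/2) = 0.4567; √K_a = 0.6758.
The active pressure is zero where K_a γ z = 2c√K_a, so z_c = 2c/(γ√K_a) = 2×27.7/(16.7×0.6758) = 4.909 m.

4.91 m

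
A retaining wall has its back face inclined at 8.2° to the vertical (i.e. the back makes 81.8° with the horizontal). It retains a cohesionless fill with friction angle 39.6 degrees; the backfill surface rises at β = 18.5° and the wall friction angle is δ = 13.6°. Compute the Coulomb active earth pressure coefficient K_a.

K_a = sin²(α+φ) / [sin²α · sin(α−δ) · (1 + √{sin(φ+δ)sin(φ−β) / (sin(α−δ)sin(α+β))})²].
With α = 81.8°, φ = 39.6°, δ = 13.6°, β = 18.5°: K_a = 0.3284.

0.328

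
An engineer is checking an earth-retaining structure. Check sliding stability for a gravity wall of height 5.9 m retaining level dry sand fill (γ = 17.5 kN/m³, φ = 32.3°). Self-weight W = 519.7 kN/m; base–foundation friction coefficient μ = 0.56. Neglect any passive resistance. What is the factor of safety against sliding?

K_a = tan²(45° − 32.3°/2) = 0.3035.
P_a = ½K_aγH² = 0.5×0.3035×17.5×5.9² = 92.44 kN/m, acting at H/3 = 1.967 m above the base.
FS_sliding = μW / P_a = 0.56×519.7 / 92.44 = 3.148.

3.15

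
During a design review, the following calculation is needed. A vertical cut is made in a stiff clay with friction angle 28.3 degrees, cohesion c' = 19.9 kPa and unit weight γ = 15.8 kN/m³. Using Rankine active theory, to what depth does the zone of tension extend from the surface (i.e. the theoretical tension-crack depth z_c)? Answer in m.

K_a = tan²(45° − 28.3°/2) = 0.3568; √K_a = 0.5973.
The active pressure is zero where K_a γ z = 2c√K_a, so z_c = 2c/(γ√K_a) = 2×19.9/(15.8×0.5973) = 4.217 m.

4.22 m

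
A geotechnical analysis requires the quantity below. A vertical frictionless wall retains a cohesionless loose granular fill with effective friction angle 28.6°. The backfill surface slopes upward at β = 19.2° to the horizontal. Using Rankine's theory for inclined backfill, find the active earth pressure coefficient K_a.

0.436

K_a = cos β · (cos β − √(cos²β − cos²φ)) / (cos β + √(cos²β − cos²φ)).
cos β = 0.9444, cos φ = 0.8780, √(cos²β − cos²φ) = 0.3478.
K_a = 0.9444 × (0.9444 − 0.3478)/(0.9444 + 0.3478) = 0.4360.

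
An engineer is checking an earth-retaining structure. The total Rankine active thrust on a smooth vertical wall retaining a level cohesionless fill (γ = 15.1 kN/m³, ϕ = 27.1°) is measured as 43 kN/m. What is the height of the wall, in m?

K_a = 0.3741. P_a = ½ K_a γ H² ⇒ H = √(2P_a/(K_a γ)).
H = √(2×43/(0.3741×15.1)) = 3.902 m.

3.90 m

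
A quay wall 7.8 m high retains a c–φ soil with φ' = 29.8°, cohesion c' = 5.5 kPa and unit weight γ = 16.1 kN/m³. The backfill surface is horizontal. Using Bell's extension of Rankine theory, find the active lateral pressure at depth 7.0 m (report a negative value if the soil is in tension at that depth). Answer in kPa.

31.5 kPa

K_a = (1 − sin φ)/(1 + sin φ) = 0.3360.
σ_a = K_a γ z − 2c√K_a = 0.3360×16.1×7.0 − 2×5.5×0.5797 = 31.49 kPa.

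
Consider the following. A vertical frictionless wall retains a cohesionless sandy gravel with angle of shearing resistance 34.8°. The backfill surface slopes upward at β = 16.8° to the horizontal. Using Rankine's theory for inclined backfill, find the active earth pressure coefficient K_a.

0.307

K_a = cos β · (cos β − √(cos²β − cos²φ)) / (cos β + √(cos²β − cos²φ)).
cos β = 0.9573, cos φ = 0.8211, √(cos²β − cos²φ) = 0.4921.
K_a = 0.9573 × (0.9573 − 0.4921)/(0.9573 + 0.4921) = 0.3073.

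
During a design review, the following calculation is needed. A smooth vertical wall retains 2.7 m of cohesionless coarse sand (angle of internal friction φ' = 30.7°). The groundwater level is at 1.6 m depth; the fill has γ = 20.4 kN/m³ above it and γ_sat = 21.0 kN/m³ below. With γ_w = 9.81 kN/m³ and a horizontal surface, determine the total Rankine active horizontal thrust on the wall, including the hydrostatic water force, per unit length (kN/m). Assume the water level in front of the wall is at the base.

28.2 kN/m

K_a = tan²(45° − φ/2) = 0.3240.
γ' = 21.0 − 9.81 = 11.19 kN/m³. Depth below WT = 1.1 m.
σ'_h at WT = K_a γ d_w = 10.58 kPa; at base = 10.58 + K_a γ' × 1.1 = 14.56 kPa.
P₁ (0–1.6 m) = ½×10.58×1.6 = 8.461. P₂ (1.6–2.7 m) = ½(10.58+14.56)×1.1 = 13.83.
P_w = ½ γ_w h₂² = 0.5×9.81×1.1² = 5.935. Total = 8.461+13.83+5.935 = 28.22 kN/m.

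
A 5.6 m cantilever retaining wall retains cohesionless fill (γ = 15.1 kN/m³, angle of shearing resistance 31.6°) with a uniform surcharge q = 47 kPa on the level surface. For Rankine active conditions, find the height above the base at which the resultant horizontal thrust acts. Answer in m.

2.36 m

K_a = 0.3123.
Triangular part P₁ = ½K_aγH² = 73.95 at H/3 = 1.867 m; rectangular part P₂ = K_a q H = 82.21 at H/2 = 2.800 m.
ȳ = (P₁·1.867 + P₂·2.800)/(P₁+P₂) = 2.358 m.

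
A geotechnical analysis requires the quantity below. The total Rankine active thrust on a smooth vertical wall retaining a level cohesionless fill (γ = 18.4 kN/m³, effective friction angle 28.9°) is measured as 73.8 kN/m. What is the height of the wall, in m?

K_a = 0.3484. P_a = ½ K_a γ H² ⇒ H = √(2P_a/(K_a γ)).
H = √(2×73.8/(0.3484×18.4)) = 4.799 m.

4.80 m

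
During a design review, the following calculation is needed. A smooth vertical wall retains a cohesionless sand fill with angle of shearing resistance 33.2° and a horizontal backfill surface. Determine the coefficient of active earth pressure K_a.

0.292

K_a = tan²(45° − φ/2) = tan²(28.40°) = 0.2924.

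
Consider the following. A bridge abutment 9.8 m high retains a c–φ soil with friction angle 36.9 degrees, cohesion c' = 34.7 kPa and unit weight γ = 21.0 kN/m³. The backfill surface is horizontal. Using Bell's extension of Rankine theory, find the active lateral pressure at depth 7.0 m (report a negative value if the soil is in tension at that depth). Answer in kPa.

2.02 kPa

K_a = (1 − sin φ)/(1 + sin φ) = 0.2497.
σ_a = K_a γ z − 2c√K_a = 0.2497×21.0×7.0 − 2×34.7×0.4997 = 2.025 kPa.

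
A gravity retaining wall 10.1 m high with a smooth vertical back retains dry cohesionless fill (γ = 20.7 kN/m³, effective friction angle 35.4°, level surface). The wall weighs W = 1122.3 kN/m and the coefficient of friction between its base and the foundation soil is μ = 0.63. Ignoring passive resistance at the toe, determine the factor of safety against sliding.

K_a = tan²(45° − 35.4°/2) = 0.2664.
P_a = ½K_aγH² = 0.5×0.2664×20.7×10.1² = 281.3 kN/m, acting at H/3 = 3.367 m above the base.
FS_sliding = μW / P_a = 0.63×1122.3 / 281.3 = 2.514.

2.51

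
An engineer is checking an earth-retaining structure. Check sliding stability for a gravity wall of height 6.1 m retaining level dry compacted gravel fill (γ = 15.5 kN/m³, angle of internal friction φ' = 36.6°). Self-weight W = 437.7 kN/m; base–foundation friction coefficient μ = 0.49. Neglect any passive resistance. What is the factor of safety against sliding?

2.94

K_a = tan²(45° − 36.6°/2) = 0.2530.
P_a = ½K_aγH² = 0.5×0.2530×15.5×6.1² = 72.95 kN/m, acting at H/3 = 2.033 m above the base.
FS_sliding = μW / P_a = 0.49×437.7 / 72.95 = 2.940.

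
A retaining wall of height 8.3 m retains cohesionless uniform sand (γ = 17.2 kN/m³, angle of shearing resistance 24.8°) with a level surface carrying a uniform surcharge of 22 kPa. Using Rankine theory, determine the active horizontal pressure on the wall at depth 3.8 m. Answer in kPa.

35.7 kPa

K_a = (1 − sin φ)/(1 + sin φ) = 0.4090.
σ_v = γz + q = 17.2 × 3.8 + 22 = 87.36 kPa.
σ_h = K_a σ_v = 0.4090 × 87.36 = 35.73 kPa.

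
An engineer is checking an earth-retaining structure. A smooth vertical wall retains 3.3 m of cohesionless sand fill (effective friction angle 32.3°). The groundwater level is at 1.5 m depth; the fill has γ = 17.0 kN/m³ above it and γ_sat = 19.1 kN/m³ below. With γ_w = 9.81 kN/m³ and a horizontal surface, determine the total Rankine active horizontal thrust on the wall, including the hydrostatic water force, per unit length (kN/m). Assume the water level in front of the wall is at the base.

40.2 kN/m

K_a = tan²(45° − φ/2) = 0.3035.
γ' = 19.1 − 9.81 = 9.290 kN/m³. Depth below WT = 1.8 m.
σ'_h at WT = K_a γ d_w = 7.739 kPa; at base = 7.739 + K_a γ' × 1.8 = 12.81 kPa.
P₁ (0–1.5 m) = ½×7.739×1.5 = 5.804. P₂ (1.5–3.3 m) = ½(7.739+12.81)×1.8 = 18.50.
P_w = ½ γ_w h₂² = 0.5×9.81×1.8² = 15.89. Total = 5.804+18.50+15.89 = 40.19 kN/m.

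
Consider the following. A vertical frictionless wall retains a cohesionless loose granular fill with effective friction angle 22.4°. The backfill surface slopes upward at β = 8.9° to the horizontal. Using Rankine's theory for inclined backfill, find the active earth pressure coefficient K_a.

0.473

K_a = cos β · (cos β − √(cos²β − cos²φ)) / (cos β + √(cos²β − cos²φ)).
cos β = 0.9880, cos φ = 0.9245, √(cos²β − cos²φ) = 0.3483.
K_a = 0.9880 × (0.9880 − 0.3483)/(0.9880 + 0.3483) = 0.4730.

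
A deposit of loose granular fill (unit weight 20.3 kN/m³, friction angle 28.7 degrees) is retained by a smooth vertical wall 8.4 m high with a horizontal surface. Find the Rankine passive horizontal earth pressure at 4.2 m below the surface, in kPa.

243 kPa

K_p = (1 + sin φ)/(1 − sin φ) = 2.848.
σ_h = K_p γ z = 2.848 × 20.3 × 4.2 = 242.8 kPa.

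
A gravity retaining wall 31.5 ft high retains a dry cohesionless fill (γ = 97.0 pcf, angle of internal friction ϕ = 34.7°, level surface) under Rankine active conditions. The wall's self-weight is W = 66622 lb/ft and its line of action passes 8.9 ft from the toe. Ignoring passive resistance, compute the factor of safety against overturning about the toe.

4.28

K_a = tan²(45° − 34.7°/2) = 0.2745.
P_a = ½K_aγH² = 0.5×0.2745×97.0×31.5² = 13210 lb/ft, acting at H/3 = 10.50 ft above the base.
Overturning moment M_o = P_a × H/3 = 13210 × 10.50 = 138700.
Resisting moment M_r = W × 8.9 = 66622 × 8.9 = 592900.
FS_overturning = M_r/M_o = 592900/138700 = 4.275.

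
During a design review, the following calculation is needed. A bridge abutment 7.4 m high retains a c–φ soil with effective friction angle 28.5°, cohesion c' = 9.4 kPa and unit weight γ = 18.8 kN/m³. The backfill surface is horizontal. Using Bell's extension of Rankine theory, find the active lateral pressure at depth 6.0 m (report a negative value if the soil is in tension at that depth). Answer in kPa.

28.7 kPa

K_a = (1 − sin φ)/(1 + sin φ) = 0.3540.
σ_a = K_a γ z − 2c√K_a = 0.3540×18.8×6.0 − 2×9.4×0.5949 = 28.74 kPa.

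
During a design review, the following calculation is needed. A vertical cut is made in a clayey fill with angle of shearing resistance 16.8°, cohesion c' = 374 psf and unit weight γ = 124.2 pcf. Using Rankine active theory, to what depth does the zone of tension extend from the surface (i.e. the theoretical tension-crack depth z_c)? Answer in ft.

8.11 ft

K_a = tan²(45° − 16.8°/2) = 0.5516; √K_a = 0.7427.
The active pressure is zero where K_a γ z = 2c√K_a, so z_c = 2c/(γ√K_a) = 2×374/(124.2×0.7427) = 8.109 ft.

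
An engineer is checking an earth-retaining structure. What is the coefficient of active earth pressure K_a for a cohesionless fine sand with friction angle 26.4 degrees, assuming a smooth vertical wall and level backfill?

0.384

K_a = (1 − sin φ)/(1 + sin φ) = (1 − sin 26.4°)/(1 + sin 26.4°) = 0.3844.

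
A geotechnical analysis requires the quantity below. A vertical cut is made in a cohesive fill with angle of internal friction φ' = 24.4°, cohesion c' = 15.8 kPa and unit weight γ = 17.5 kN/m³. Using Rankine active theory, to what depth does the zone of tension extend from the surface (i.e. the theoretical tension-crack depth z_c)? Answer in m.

K_a = tan²(45° − 24.4°/2) = 0.4153; √K_a = 0.6445.
The active pressure is zero where K_a γ z = 2c√K_a, so z_c = 2c/(γ√K_a) = 2×15.8/(17.5×0.6445) = 2.802 m.

2.80 m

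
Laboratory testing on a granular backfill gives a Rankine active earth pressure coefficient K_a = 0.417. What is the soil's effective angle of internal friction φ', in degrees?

24.3°

K_a = tan²(45° − φ/2) ⇒ 45° − φ/2 = arctan(√0.417) = 32.85°.
φ = 2(45° − 32.85°) = 24.29°.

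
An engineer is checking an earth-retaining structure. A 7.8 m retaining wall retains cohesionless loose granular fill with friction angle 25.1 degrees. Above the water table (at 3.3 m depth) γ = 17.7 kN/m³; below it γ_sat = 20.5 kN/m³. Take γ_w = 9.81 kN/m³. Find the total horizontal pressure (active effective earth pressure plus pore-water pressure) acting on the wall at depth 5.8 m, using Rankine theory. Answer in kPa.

K_a = (1 − sin φ)/(1 + sin φ) = 0.4043.
γ' = 20.5 − 9.81 = 10.69 kN/m³.
Effective vertical stress at 5.8 m: σ'_v = 17.7×3.3 + 10.69×2.50 = 85.13 kPa.
σ'_h = K_a σ'_v = 0.4043 × 85.13 = 34.42 kPa; u = γ_w × 2.50 = 24.53 kPa.
Total σ_h = 34.42 + 24.53 = 58.94 kPa.

58.9 kPa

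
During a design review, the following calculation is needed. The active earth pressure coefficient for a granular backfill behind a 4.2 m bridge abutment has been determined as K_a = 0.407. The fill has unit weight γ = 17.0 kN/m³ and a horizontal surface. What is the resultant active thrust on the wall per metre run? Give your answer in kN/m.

P = ½ K_a γ H² = 0.5 × 0.407 × 17.0 × 4.2² = 61.03 kN/m.

61.0 kN/m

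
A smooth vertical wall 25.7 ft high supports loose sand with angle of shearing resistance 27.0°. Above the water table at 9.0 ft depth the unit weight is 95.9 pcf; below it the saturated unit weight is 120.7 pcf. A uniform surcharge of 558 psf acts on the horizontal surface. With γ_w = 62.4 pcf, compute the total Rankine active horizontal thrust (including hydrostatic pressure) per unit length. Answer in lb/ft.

24000 lb/ft

K_a = tan²(45° − φ/2) = 0.3755.
γ' = 120.7 − 62.4 = 58.30 pcf. h₂ = H − d_w = 16.7 ft.
σ'_h: at surface K_a·q = 209.5; at WT K_a(q+γd_w) = 533.7; at base K_a(q+γd_w+γ'h₂) = 899.3 psf.
P₁ = ½(209.5+533.7)×9.0 = 3344; P₂ = ½(533.7+899.3)×16.7 = 11960; P_w = ½γ_w h₂² = 8701.
Total = 3344+11960+8701 = 24010 lb/ft.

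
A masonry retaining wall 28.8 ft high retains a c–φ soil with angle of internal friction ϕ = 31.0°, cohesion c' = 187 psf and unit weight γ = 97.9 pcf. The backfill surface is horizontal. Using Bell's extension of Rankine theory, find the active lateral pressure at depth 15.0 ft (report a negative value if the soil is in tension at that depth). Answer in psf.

K_a = (1 − sin φ)/(1 + sin φ) = 0.3201.
σ_a = K_a γ z − 2c√K_a = 0.3201×97.9×15.0 − 2×187×0.5658 = 258.5 psf.

258 psf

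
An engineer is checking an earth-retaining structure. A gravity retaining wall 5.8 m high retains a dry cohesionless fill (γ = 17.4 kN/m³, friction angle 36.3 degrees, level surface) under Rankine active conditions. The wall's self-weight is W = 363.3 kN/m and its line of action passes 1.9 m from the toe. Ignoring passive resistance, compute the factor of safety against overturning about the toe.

4.76

K_a = tan²(45° − 36.3°/2) = 0.2563.
P_a = ½K_aγH² = 0.5×0.2563×17.4×5.8² = 75.00 kN/m, acting at H/3 = 1.933 m above the base.
Overturning moment M_o = P_a × H/3 = 75.00 × 1.933 = 145.0.
Resisting moment M_r = W × 1.9 = 363.3 × 1.9 = 690.3.
FS_overturning = M_r/M_o = 690.3/145.0 = 4.760.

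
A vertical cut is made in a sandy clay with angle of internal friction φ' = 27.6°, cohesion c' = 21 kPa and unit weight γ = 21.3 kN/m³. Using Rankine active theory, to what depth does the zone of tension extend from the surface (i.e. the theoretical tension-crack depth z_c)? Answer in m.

3.26 m

K_a = tan²(45° − 27.6°/2) = 0.3668; √K_a = 0.6056.
The active pressure is zero where K_a γ z = 2c√K_a, so z_c = 2c/(γ√K_a) = 2×21/(21.3×0.6056) = 3.256 m.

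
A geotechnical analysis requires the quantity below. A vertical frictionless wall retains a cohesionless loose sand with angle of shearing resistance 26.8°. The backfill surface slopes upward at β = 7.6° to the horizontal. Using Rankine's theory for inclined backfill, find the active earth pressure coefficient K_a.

0.390

K_a = cos β · (cos β − √(cos²β − cos²φ)) / (cos β + √(cos²β − cos²φ)).
cos β = 0.9912, cos φ = 0.8926, √(cos²β − cos²φ) = 0.4310.
K_a = 0.9912 × (0.9912 − 0.4310)/(0.9912 + 0.4310) = 0.3904.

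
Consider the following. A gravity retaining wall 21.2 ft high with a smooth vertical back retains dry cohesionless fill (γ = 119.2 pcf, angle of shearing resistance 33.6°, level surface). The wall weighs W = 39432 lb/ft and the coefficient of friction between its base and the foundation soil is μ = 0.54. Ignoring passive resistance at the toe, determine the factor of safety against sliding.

K_a = tan²(45° − 33.6°/2) = 0.2875.
P_a = ½K_aγH² = 0.5×0.2875×119.2×21.2² = 7701 lb/ft, acting at H/3 = 7.067 ft above the base.
FS_sliding = μW / P_a = 0.54×39432 / 7701 = 2.765.

2.76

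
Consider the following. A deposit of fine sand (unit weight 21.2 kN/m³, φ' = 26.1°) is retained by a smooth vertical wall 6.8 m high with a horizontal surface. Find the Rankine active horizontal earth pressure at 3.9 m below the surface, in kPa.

32.2 kPa

K_a = (1 − sin φ)/(1 + sin φ) = 0.3889.
σ_h = K_a γ z = 0.3889 × 21.2 × 3.9 = 32.16 kPa.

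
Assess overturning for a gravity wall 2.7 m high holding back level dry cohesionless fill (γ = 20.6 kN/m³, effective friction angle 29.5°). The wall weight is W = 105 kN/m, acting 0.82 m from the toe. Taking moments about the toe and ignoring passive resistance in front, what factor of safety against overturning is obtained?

K_a = tan²(45° − 29.5°/2) = 0.3401.
P_a = ½K_aγH² = 0.5×0.3401×20.6×2.7² = 25.54 kN/m, acting at H/3 = 0.9000 m above the base.
Overturning moment M_o = P_a × H/3 = 25.54 × 0.9000 = 22.98.
Resisting moment M_r = W × 0.82 = 105 × 0.82 = 86.10.
FS_overturning = M_r/M_o = 86.10/22.98 = 3.746.

3.75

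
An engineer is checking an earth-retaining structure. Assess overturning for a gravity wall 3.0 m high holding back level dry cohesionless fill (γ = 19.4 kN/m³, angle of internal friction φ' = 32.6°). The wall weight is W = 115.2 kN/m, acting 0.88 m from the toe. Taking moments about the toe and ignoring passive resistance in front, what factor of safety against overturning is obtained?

K_a = tan²(45° − 32.6°/2) = 0.2997.
P_a = ½K_aγH² = 0.5×0.2997×19.4×3.0² = 26.17 kN/m, acting at H/3 = 1.000 m above the base.
Overturning moment M_o = P_a × H/3 = 26.17 × 1.000 = 26.17.
Resisting moment M_r = W × 0.88 = 115.2 × 0.88 = 101.4.
FS_overturning = M_r/M_o = 101.4/26.17 = 3.874.

3.87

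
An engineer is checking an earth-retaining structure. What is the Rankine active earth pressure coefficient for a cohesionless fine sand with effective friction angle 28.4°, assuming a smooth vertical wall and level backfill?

0.355

K_a = (1 − sin φ)/(1 + sin φ) = (1 − sin 28.4°)/(1 + sin 28.4°) = 0.3554.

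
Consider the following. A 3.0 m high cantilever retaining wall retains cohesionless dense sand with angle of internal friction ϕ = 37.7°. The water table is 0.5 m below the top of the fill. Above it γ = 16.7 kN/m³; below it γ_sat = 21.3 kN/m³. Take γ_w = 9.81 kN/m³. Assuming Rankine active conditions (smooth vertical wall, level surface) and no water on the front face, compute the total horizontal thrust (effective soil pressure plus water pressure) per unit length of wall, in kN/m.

44.8 kN/m

K_a = tan²(45° − φ/2) = 0.2411.
γ' = 21.3 − 9.81 = 11.49 kN/m³. Depth below WT = 2.5 m.
σ'_h at WT = K_a γ d_w = 2.013 kPa; at base = 2.013 + K_a γ' × 2.5 = 8.937 kPa.
P₁ (0–0.5 m) = ½×2.013×0.5 = 0.5032. P₂ (0.5–3.0 m) = ½(2.013+8.937)×2.5 = 13.69.
P_w = ½ γ_w h₂² = 0.5×9.81×2.5² = 30.66. Total = 0.5032+13.69+30.66 = 44.85 kN/m.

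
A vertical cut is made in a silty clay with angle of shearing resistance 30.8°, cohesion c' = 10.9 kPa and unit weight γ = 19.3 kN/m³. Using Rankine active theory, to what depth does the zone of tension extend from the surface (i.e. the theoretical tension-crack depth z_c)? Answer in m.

1.99 m

K_a = tan²(45° − 30.8°/2) = 0.3227; √K_a = 0.5681.
The active pressure is zero where K_a γ z = 2c√K_a, so z_c = 2c/(γ√K_a) = 2×10.9/(19.3×0.5681) = 1.988 m.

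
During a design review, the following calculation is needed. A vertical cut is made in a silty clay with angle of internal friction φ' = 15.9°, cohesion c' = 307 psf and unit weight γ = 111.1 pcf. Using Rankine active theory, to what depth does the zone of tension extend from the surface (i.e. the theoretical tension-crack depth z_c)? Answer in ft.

K_a = tan²(45° − 15.9°/2) = 0.5699; √K_a = 0.7549.
The active pressure is zero where K_a γ z = 2c√K_a, so z_c = 2c/(γ√K_a) = 2×307/(111.1×0.7549) = 7.321 ft.

7.32 ft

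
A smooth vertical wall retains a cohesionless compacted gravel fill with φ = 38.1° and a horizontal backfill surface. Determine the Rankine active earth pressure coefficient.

0.237

K_a = (1 − sin φ)/(1 + sin φ) = (1 − sin 38.1°)/(1 + sin 38.1°) = 0.2368.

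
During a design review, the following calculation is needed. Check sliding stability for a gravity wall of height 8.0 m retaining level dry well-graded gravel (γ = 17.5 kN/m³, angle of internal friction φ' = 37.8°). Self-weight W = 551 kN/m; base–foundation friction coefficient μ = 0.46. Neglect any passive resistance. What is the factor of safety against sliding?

1.89

K_a = tan²(45° − 37.8°/2) = 0.2400.
P_a = ½K_aγH² = 0.5×0.2400×17.5×8.0² = 134.4 kN/m, acting at H/3 = 2.667 m above the base.
FS_sliding = μW / P_a = 0.46×551 / 134.4 = 1.886.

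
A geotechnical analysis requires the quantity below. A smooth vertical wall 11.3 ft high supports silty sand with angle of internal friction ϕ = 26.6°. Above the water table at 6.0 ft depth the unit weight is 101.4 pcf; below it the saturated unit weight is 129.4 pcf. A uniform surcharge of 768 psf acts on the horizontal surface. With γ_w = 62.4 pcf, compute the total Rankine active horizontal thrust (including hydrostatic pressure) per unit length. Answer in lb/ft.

6470 lb/ft

K_a = tan²(45° − φ/2) = 0.3814.
γ' = 129.4 − 62.4 = 67.00 pcf. h₂ = H − d_w = 5.3 ft.
σ'_h: at surface K_a·q = 292.9; at WT K_a(q+γd_w) = 525.0; at base K_a(q+γd_w+γ'h₂) = 660.5 psf.
P₁ = ½(292.9+525.0)×6.0 = 2454; P₂ = ½(525.0+660.5)×5.3 = 3142; P_w = ½γ_w h₂² = 876.4.
Total = 2454+3142+876.4 = 6472 lb/ft.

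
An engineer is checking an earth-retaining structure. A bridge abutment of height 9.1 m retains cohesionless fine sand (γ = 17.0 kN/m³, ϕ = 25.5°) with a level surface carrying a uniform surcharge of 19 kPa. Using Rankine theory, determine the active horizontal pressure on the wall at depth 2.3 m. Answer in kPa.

23.1 kPa

K_a = (1 − sin φ)/(1 + sin φ) = 0.3981.
σ_v = γz + q = 17.0 × 2.3 + 19 = 58.10 kPa.
σ_h = K_a σ_v = 0.3981 × 58.10 = 23.13 kPa.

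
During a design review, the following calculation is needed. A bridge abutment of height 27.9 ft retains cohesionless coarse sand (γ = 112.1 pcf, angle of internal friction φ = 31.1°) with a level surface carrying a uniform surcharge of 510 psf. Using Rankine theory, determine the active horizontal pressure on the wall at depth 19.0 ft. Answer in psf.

K_a = (1 − sin φ)/(1 + sin φ) = 0.3188.
σ_v = γz + q = 112.1 × 19.0 + 510 = 2640 psf.
σ_h = K_a σ_v = 0.3188 × 2640 = 841.6 psf.

842 psf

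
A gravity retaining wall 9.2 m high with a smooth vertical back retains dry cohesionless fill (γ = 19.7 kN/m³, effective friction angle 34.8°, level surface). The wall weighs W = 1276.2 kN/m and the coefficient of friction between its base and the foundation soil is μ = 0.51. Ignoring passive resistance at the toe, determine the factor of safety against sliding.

K_a = tan²(45° − 34.8°/2) = 0.2733.
P_a = ½K_aγH² = 0.5×0.2733×19.7×9.2² = 227.9 kN/m, acting at H/3 = 3.067 m above the base.
FS_sliding = μW / P_a = 0.51×1276.2 / 227.9 = 2.856.

2.86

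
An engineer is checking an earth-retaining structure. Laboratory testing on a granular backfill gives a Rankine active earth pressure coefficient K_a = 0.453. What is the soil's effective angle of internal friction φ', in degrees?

K_a = tan²(45° − φ/2) ⇒ 45° − φ/2 = arctan(√0.453) = 33.94°.
φ = 2(45° − 33.94°) = 22.11°.

22.1°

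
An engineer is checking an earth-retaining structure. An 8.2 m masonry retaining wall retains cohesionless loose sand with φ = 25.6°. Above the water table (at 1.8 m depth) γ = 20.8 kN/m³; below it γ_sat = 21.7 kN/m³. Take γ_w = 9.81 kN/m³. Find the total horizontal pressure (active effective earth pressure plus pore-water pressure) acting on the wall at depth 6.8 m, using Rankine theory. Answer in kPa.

K_a = (1 − sin φ)/(1 + sin φ) = 0.3966.
γ' = 21.7 − 9.81 = 11.89 kN/m³.
Effective vertical stress at 6.8 m: σ'_v = 20.8×1.8 + 11.89×5.00 = 96.89 kPa.
σ'_h = K_a σ'_v = 0.3966 × 96.89 = 38.42 kPa; u = γ_w × 5.00 = 49.05 kPa.
Total σ_h = 38.42 + 49.05 = 87.47 kPa.

87.5 kPa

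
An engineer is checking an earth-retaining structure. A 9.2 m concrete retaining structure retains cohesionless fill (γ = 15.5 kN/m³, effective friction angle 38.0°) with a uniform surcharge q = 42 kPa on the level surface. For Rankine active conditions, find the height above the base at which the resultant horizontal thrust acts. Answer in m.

3.64 m

K_a = 0.2379.
Triangular part P₁ = ½K_aγH² = 156.0 at H/3 = 3.067 m; rectangular part P₂ = K_a q H = 91.92 at H/2 = 4.600 m.
ȳ = (P₁·3.067 + P₂·4.600)/(P₁+P₂) = 3.635 m.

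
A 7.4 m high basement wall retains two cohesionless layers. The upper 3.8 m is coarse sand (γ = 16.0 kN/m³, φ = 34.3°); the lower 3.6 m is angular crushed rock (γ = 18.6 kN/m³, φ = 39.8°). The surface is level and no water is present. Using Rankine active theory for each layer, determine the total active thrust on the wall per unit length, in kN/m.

K_a1 = tan²(45°−34.3°/2) = 0.2792; K_a2 = tan²(45°−39.8°/2) = 0.2194.
Layer 1: σ at base = K_a1 γ₁ h₁ = 16.97 kPa; P₁ = ½×16.97×3.8 = 32.25.
Layer 2: σ_v at top = γ₁h₁ = 60.80; σ_h top = K_a2×60.80 = 13.34; σ_h base = K_a2×(60.80+18.6×3.6) = 28.03.
P₂ = ½(13.34+28.03)×3.6 = 74.48. Total P_a = 32.25+74.48 = 106.7 kN/m.

107 kN/m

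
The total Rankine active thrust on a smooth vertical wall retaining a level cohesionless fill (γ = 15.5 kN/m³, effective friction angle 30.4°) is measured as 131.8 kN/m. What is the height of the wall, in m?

K_a = 0.3280. P_a = ½ K_a γ H² ⇒ H = √(2P_a/(K_a γ)).
H = √(2×131.8/(0.3280×15.5)) = 7.201 m.

7.20 m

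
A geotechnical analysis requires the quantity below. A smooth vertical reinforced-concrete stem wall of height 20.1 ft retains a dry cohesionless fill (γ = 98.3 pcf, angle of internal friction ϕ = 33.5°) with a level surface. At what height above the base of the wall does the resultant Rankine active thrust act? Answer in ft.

6.70 ft

K_a = 0.2887.
The pressure distribution is triangular, so the resultant acts at H/3 above the base = 20.1/3 = 6.700 ft.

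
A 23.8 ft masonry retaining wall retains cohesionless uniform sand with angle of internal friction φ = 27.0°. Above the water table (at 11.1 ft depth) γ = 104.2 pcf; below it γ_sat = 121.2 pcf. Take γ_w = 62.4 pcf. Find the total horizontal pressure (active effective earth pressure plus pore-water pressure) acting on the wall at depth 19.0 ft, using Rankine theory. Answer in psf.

1100 psf

K_a = (1 − sin φ)/(1 + sin φ) = 0.3755.
γ' = 121.2 − 62.4 = 58.80 pcf.
Effective vertical stress at 19.0 ft: σ'_v = 104.2×11.1 + 58.80×7.90 = 1621 psf.
σ'_h = K_a σ'_v = 0.3755 × 1621 = 608.8 psf; u = γ_w × 7.90 = 493.0 psf.
Total σ_h = 608.8 + 493.0 = 1102 psf.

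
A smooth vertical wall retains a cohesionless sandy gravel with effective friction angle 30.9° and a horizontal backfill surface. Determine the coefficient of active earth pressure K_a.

K_a = tan²(45° − φ/2) = tan²(29.55°) = 0.3214.

0.321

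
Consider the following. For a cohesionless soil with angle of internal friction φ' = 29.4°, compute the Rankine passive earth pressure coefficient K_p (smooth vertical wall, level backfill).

K_p = (1 + sin φ)/(1 − sin φ) = tan²(45° + 29.4°/2) = 2.929.

2.93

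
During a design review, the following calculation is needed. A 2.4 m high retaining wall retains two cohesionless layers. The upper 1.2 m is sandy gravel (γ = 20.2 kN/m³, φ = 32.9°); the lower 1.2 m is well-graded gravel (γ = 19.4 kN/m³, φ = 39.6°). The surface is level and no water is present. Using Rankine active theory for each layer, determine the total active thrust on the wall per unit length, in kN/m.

13.8 kN/m

K_a1 = tan²(45°−32.9°/2) = 0.2960; K_a2 = tan²(45°−39.6°/2) = 0.2214.
Layer 1: σ at base = K_a1 γ₁ h₁ = 7.176 kPa; P₁ = ½×7.176×1.2 = 4.305.
Layer 2: σ_v at top = γ₁h₁ = 24.24; σ_h top = K_a2×24.24 = 5.367; σ_h base = K_a2×(24.24+19.4×1.2) = 10.52.
P₂ = ½(5.367+10.52)×1.2 = 9.534. Total P_a = 4.305+9.534 = 13.84 kN/m.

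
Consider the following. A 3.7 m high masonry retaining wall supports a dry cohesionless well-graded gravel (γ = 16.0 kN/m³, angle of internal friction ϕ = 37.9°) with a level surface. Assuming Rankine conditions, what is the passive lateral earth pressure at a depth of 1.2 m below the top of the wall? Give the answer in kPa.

K_p = (1 + sin φ)/(1 − sin φ) = 4.185.
σ_h = K_p γ z = 4.185 × 16.0 × 1.2 = 80.36 kPa.

80.4 kPa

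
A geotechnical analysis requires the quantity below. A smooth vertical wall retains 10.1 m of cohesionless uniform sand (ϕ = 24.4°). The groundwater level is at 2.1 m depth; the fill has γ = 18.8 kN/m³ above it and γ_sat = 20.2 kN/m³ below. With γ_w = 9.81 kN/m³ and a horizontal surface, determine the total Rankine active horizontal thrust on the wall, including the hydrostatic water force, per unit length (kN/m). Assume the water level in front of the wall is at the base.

K_a = tan²(45° − φ/2) = 0.4153.
γ' = 20.2 − 9.81 = 10.39 kN/m³. Depth below WT = 8.0 m.
σ'_h at WT = K_a γ d_w = 16.40 kPa; at base = 16.40 + K_a γ' × 8.0 = 50.92 kPa.
P₁ (0–2.1 m) = ½×16.40×2.1 = 17.22. P₂ (2.1–10.1 m) = ½(16.40+50.92)×8.0 = 269.3.
P_w = ½ γ_w h₂² = 0.5×9.81×8.0² = 313.9. Total = 17.22+269.3+313.9 = 600.4 kN/m.

600 kN/m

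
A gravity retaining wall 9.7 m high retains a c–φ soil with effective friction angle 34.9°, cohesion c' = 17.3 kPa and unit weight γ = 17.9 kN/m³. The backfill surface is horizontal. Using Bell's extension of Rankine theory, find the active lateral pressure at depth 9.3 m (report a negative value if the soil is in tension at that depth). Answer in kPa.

K_a = (1 − sin φ)/(1 + sin φ) = 0.2721.
σ_a = K_a γ z − 2c√K_a = 0.2721×17.9×9.3 − 2×17.3×0.5217 = 27.25 kPa.

27.3 kPa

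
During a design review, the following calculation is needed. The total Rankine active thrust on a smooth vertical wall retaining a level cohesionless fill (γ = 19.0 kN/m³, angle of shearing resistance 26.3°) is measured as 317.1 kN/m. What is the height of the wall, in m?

9.30 m

K_a = 0.3859. P_a = ½ K_a γ H² ⇒ H = √(2P_a/(K_a γ)).
H = √(2×317.1/(0.3859×19.0)) = 9.300 m.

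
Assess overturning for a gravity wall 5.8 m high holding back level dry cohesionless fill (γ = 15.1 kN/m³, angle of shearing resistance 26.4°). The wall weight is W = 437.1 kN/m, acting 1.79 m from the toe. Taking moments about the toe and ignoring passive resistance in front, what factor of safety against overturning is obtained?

4.14

K_a = tan²(45° − 26.4°/2) = 0.3844.
P_a = ½K_aγH² = 0.5×0.3844×15.1×5.8² = 97.64 kN/m, acting at H/3 = 1.933 m above the base.
Overturning moment M_o = P_a × H/3 = 97.64 × 1.933 = 188.8.
Resisting moment M_r = W × 1.79 = 437.1 × 1.79 = 782.4.
FS_overturning = M_r/M_o = 782.4/188.8 = 4.145.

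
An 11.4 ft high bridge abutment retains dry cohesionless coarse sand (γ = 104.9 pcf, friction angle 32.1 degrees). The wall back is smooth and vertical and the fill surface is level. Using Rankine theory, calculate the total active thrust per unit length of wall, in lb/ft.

K_a = tan²(45° − φ/2) = 0.3060.
P_a = ½ K_a γ H² = 0.5 × 0.3060 × 104.9 × 11.4² = 2086 lb/ft.

2090 lb/ft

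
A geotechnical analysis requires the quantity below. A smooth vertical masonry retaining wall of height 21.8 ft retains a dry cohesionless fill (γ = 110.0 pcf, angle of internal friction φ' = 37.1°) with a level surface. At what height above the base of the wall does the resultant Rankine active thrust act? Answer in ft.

K_a = 0.2475.
The pressure distribution is triangular, so the resultant acts at H/3 above the base = 21.8/3 = 7.267 ft.

7.27 ft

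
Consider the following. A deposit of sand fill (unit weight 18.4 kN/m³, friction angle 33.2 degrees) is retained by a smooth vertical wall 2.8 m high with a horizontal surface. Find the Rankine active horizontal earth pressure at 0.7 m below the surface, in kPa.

K_a = (1 − sin φ)/(1 + sin φ) = 0.2924.
σ_h = K_a γ z = 0.2924 × 18.4 × 0.7 = 3.766 kPa.

3.77 kPa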